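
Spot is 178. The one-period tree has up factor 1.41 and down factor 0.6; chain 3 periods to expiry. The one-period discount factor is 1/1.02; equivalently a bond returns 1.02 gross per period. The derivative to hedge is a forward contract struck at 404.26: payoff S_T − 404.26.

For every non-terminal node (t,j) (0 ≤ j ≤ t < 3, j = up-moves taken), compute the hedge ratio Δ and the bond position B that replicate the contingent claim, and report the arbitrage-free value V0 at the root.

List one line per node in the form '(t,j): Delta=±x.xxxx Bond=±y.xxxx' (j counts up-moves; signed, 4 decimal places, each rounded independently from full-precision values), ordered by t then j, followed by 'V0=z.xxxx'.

Since d<R<u, set p* = (R−d)/(u−d) = 0.5185; price each node as the discounted p*-expectation of its children.
Terminal payoffs: V(3,0)=-365.8120, V(3,1)=-313.9072, V(3,2)=-191.9309, V(3,3)=94.7133
(2,0): S=64.0800. Δ = (V_up−V_dn)/(S_up−S_dn) = (-313.9072−-365.8120)/(90.3528−38.4480) = 1.0000. V = [p*·-313.9072 + (1−p*)·-365.8120]/1.02 = -332.2533. B = V − Δ·S = -396.3333.
(2,1): S=150.5880. Δ = (V_up−V_dn)/(S_up−S_dn) = (-191.9309−-313.9072)/(212.3291−90.3528) = 1.0000. V = [p*·-191.9309 + (1−p*)·-313.9072]/1.02 = -245.7453. B = V − Δ·S = -396.3333.
(2,2): S=353.8818. Δ = (V_up−V_dn)/(S_up−S_dn) = (94.7133−-191.9309)/(498.9733−212.3291) = 1.0000. V = [p*·94.7133 + (1−p*)·-191.9309]/1.02 = -42.4515. B = V − Δ·S = -396.3333.
(1,0): S=106.8000. Δ = (V_up−V_dn)/(S_up−S_dn) = (-245.7453−-332.2533)/(150.5880−64.0800) = 1.0000. V = [p*·-245.7453 + (1−p*)·-332.2533]/1.02 = -281.7621. B = V − Δ·S = -388.5621.
(1,1): S=250.9800. Δ = (V_up−V_dn)/(S_up−S_dn) = (-42.4515−-245.7453)/(353.8818−150.5880) = 1.0000. V = [p*·-42.4515 + (1−p*)·-245.7453]/1.02 = -137.5821. B = V − Δ·S = -388.5621.
(0,0): S=178.0000. Δ = (V_up−V_dn)/(S_up−S_dn) = (-137.5821−-281.7621)/(250.9800−106.8000) = 1.0000. V = [p*·-137.5821 + (1−p*)·-281.7621]/1.02 = -202.9432. B = V − Δ·S = -380.9432.
Self-financing check: at every node Δ·S+B equals the discounted successor values.

(0,0): Delta=1.0000 Bond=-380.9432
(1,0): Delta=1.0000 Bond=-388.5621
(1,1): Delta=1.0000 Bond=-388.5621
(2,0): Delta=1.0000 Bond=-396.3333
(2,1): Delta=1.0000 Bond=-396.3333
(2,2): Delta=1.0000 Bond=-396.3333
V0=-202.9432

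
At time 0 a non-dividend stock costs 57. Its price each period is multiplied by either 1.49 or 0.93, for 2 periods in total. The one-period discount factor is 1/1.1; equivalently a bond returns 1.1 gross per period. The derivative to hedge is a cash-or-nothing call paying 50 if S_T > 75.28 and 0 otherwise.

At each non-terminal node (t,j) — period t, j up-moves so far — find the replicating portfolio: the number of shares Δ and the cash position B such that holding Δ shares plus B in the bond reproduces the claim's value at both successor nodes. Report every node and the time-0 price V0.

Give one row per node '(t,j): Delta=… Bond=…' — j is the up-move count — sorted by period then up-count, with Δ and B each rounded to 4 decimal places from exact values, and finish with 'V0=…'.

No-arbitrage ⇒ martingale measure with p* = (R−d)/(u−d) = 0.3036.
At expiry t=2: V(2,0)=0.0000, V(2,1)=50.0000, V(2,2)=50.0000
(1,0): S=53.0100. Δ = (V_up−V_dn)/(S_up−S_dn) = (50.0000−0.0000)/(78.9849−49.2993) = 1.6843. V = [p*·50.0000 + (1−p*)·0.0000]/1.1 = 13.7987. B = V − Δ·S = -75.4870.
(1,1): S=84.9300. Δ = (V_up−V_dn)/(S_up−S_dn) = (50.0000−50.0000)/(126.5457−78.9849) = 0.0000. V = [p*·50.0000 + (1−p*)·50.0000]/1.1 = 45.4545. B = V − Δ·S = 45.4545.
(0,0): S=57.0000. Δ = (V_up−V_dn)/(S_up−S_dn) = (45.4545−13.7987)/(84.9300−53.0100) = 0.9917. V = [p*·45.4545 + (1−p*)·13.7987]/1.1 = 21.2805. B = V − Δ·S = -35.2478.
Root portfolio cost Δ·57+B reproduces V0=21.2805.

(0,0): Delta=0.9917 Bond=-35.2478
(1,0): Delta=1.6843 Bond=-75.4870
(1,1): Delta=0.0000 Bond=45.4545
V0=21.2805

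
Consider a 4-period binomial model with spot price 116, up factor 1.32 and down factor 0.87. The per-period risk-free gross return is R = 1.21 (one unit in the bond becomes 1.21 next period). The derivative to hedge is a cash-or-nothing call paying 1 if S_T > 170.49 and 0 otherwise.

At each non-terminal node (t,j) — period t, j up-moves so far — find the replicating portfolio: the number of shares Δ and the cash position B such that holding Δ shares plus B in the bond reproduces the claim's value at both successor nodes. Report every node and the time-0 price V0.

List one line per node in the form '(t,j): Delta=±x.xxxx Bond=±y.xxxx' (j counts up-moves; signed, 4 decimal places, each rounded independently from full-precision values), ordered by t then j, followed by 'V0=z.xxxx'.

(0,0): Delta=0.0045 Bond=-0.1764
(1,0): Delta=0.0086 Bond=-0.6230
(1,1): Delta=0.0037 Bond=-0.0809
(2,0): Delta=0.0000 Bond=0.0000
(2,1): Delta=0.0104 Bond=-0.9977
(2,2): Delta=0.0022 Bond=0.1933
(3,0): Delta=0.0000 Bond=0.0000
(3,1): Delta=0.0000 Bond=0.0000
(3,2): Delta=0.0126 Bond=-1.5978
(3,3): Delta=0.0000 Bond=0.8264
V0=0.3488

Since d<R<u, set p* = (R−d)/(u−d) = 0.7556; price each node as the discounted p*-expectation of its children.
Payoff layer (t=4): V(4,0)=0.0000, V(4,1)=0.0000, V(4,2)=0.0000, V(4,3)=1.0000, V(4,4)=1.0000
  t=3,j=0: stock 76.3863 → up 100.8300 (V=0.0000), down 66.4561 (V=0.0000). Price 0.0000; hedge Δ=0.0000, bond B=0.0000.
  t=3,j=1: stock 115.8965 → up 152.9834 (V=0.0000), down 100.8300 (V=0.0000). Price 0.0000; hedge Δ=0.0000, bond B=0.0000.
  t=3,j=2: stock 175.8430 → up 232.1128 (V=1.0000), down 152.9834 (V=0.0000). Price 0.6244; hedge Δ=0.0126, bond B=-1.5978.
  t=3,j=3: stock 266.7963 → up 352.1711 (V=1.0000), down 232.1128 (V=1.0000). Price 0.8264; hedge Δ=0.0000, bond B=0.8264.
  t=2,j=0: stock 87.8004 → up 115.8965 (V=0.0000), down 76.3863 (V=0.0000). Price 0.0000; hedge Δ=0.0000, bond B=0.0000.
  t=2,j=1: stock 133.2144 → up 175.8430 (V=0.6244), down 115.8965 (V=0.0000). Price 0.3899; hedge Δ=0.0104, bond B=-0.9977.
  t=2,j=2: stock 202.1184 → up 266.7963 (V=0.8264), down 175.8430 (V=0.6244). Price 0.6422; hedge Δ=0.0022, bond B=0.1933.
  t=1,j=0: stock 100.9200 → up 133.2144 (V=0.3899), down 87.8004 (V=0.0000). Price 0.2435; hedge Δ=0.0086, bond B=-0.6230.
  t=1,j=1: stock 153.1200 → up 202.1184 (V=0.6422), down 133.2144 (V=0.3899). Price 0.4798; hedge Δ=0.0037, bond B=-0.0809.
  t=0,j=0: stock 116.0000 → up 153.1200 (V=0.4798), down 100.9200 (V=0.2435). Price 0.3488; hedge Δ=0.0045, bond B=-0.1764.
The time-0 hedge costs 0.3488, which is the no-arbitrage price.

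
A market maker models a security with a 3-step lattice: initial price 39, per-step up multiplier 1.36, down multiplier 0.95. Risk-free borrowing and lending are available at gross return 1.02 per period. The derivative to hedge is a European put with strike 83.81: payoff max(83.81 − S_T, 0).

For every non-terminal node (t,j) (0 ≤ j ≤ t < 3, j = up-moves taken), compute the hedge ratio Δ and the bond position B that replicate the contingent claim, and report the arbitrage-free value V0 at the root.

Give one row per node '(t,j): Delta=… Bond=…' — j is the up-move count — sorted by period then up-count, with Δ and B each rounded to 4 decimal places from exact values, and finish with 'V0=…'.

(0,0): Delta=-0.9750 Bond=78.0664
(1,0): Delta=-1.0000 Bond=80.5556
(1,1): Delta=-0.8900 Bond=75.1209
(2,0): Delta=-1.0000 Bond=82.1667
(2,1): Delta=-1.0000 Bond=82.1667
(2,2): Delta=-0.5167 Bond=49.6986
V0=40.0431

The replicating-portfolio and risk-neutral prices coincide; use p* = (1.02−0.95)/(1.36−0.95) = 0.1707 for the latter.
Terminal payoffs: V(3,0)=50.3724, V(3,1)=35.9414, V(3,2)=15.2823, V(3,3)=0.0000
(2,0): S=35.1975. Δ = (V_up−V_dn)/(S_up−S_dn) = (35.9414−50.3724)/(47.8686−33.4376) = -1.0000. V = [p*·35.9414 + (1−p*)·50.3724]/1.02 = 46.9692. B = V − Δ·S = 82.1667.
(2,1): S=50.3880. Δ = (V_up−V_dn)/(S_up−S_dn) = (15.2823−35.9414)/(68.5277−47.8686) = -1.0000. V = [p*·15.2823 + (1−p*)·35.9414]/1.02 = 31.7787. B = V − Δ·S = 82.1667.
(2,2): S=72.1344. Δ = (V_up−V_dn)/(S_up−S_dn) = (0.0000−15.2823)/(98.1028−68.5277) = -0.5167. V = [p*·0.0000 + (1−p*)·15.2823]/1.02 = 12.4247. B = V − Δ·S = 49.6986.
(1,0): S=37.0500. Δ = (V_up−V_dn)/(S_up−S_dn) = (31.7787−46.9692)/(50.3880−35.1975) = -1.0000. V = [p*·31.7787 + (1−p*)·46.9692]/1.02 = 43.5056. B = V − Δ·S = 80.5556.
(1,1): S=53.0400. Δ = (V_up−V_dn)/(S_up−S_dn) = (12.4247−31.7787)/(72.1344−50.3880) = -0.8900. V = [p*·12.4247 + (1−p*)·31.7787]/1.02 = 27.9160. B = V − Δ·S = 75.1209.
(0,0): S=39.0000. Δ = (V_up−V_dn)/(S_up−S_dn) = (27.9160−43.5056)/(53.0400−37.0500) = -0.9750. V = [p*·27.9160 + (1−p*)·43.5056]/1.02 = 40.0431. B = V − Δ·S = 78.0664.
The time-0 hedge costs 40.0431, which is the no-arbitrage price.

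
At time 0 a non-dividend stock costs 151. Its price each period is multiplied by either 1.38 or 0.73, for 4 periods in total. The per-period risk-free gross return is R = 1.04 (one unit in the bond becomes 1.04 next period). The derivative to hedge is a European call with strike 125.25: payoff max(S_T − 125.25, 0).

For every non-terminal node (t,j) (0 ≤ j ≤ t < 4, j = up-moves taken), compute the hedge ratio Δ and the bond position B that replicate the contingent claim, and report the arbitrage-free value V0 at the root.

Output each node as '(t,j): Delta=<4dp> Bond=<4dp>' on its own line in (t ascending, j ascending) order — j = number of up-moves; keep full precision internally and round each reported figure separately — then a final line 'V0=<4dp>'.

No-arbitrage ⇒ martingale measure with p* = (R−d)/(u−d) = 0.4769.
Payoff layer (t=4): V(4,0)=0.0000, V(4,1)=0.0000, V(4,2)=27.9931, V(4,3)=164.4424, V(4,4)=422.3876
  t=3,j=0: stock 58.7416 → up 81.0634 (V=0.0000), down 42.8813 (V=0.0000). Price 0.0000; hedge Δ=0.0000, bond B=0.0000.
  t=3,j=1: stock 111.0457 → up 153.2431 (V=27.9931), down 81.0634 (V=0.0000). Price 12.8371; hedge Δ=0.3878, bond B=-30.2292.
  t=3,j=2: stock 209.9220 → up 289.6924 (V=164.4424), down 153.2431 (V=27.9931). Price 89.4893; hedge Δ=1.0000, bond B=-120.4327.
  t=3,j=3: stock 396.8389 → up 547.6376 (V=422.3876), down 289.6924 (V=164.4424). Price 276.4062; hedge Δ=1.0000, bond B=-120.4327.
  t=2,j=0: stock 80.4679 → up 111.0457 (V=12.8371), down 58.7416 (V=0.0000). Price 5.8868; hedge Δ=0.2454, bond B=-13.8625.
  t=2,j=1: stock 152.1174 → up 209.9220 (V=89.4893), down 111.0457 (V=12.8371). Price 47.4945; hedge Δ=0.7752, bond B=-70.4320.
  t=2,j=2: stock 287.5644 → up 396.8389 (V=276.4062), down 209.9220 (V=89.4893). Price 171.7637; hedge Δ=1.0000, bond B=-115.8007.
  t=1,j=0: stock 110.2300 → up 152.1174 (V=47.4945), down 80.4679 (V=5.8868). Price 24.7409; hedge Δ=0.5807, bond B=-39.2710.
  t=1,j=1: stock 208.3800 → up 287.5644 (V=171.7637), down 152.1174 (V=47.4945). Price 102.6552; hedge Δ=0.9175, bond B=-88.5283.
  t=0,j=0: stock 151.0000 → up 208.3800 (V=102.6552), down 110.2300 (V=24.7409). Price 59.5192; hedge Δ=0.7938, bond B=-60.3490.
The time-0 hedge costs 59.5192, which is the no-arbitrage price.

(0,0): Delta=0.7938 Bond=-60.3490
(1,0): Delta=0.5807 Bond=-39.2710
(1,1): Delta=0.9175 Bond=-88.5283
(2,0): Delta=0.2454 Bond=-13.8625
(2,1): Delta=0.7752 Bond=-70.4320
(2,2): Delta=1.0000 Bond=-115.8007
(3,0): Delta=0.0000 Bond=0.0000
(3,1): Delta=0.3878 Bond=-30.2292
(3,2): Delta=1.0000 Bond=-120.4327
(3,3): Delta=1.0000 Bond=-120.4327
V0=59.5192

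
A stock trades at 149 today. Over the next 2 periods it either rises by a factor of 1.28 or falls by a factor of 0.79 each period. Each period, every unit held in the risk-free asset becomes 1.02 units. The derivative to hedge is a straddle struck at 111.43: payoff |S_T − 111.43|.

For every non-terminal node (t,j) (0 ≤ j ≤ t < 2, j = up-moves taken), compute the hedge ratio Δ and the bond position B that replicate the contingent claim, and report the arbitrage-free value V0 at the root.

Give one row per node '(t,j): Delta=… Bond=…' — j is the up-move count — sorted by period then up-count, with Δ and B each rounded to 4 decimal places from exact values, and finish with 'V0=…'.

(0,0): Delta=0.7372 Bond=-57.9715
(1,0): Delta=0.3606 Bond=-14.7991
(1,1): Delta=1.0000 Bond=-109.2451
V0=51.8768

The replicating-portfolio and risk-neutral prices coincide; use p* = (1.02−0.79)/(1.28−0.79) = 0.4694 for the latter.
Payoff layer (t=2): V(2,0)=18.4391, V(2,1)=39.2388, V(2,2)=132.6916
(1,0): S=117.7100. Δ = (V_up−V_dn)/(S_up−S_dn) = (39.2388−18.4391)/(150.6688−92.9909) = 0.3606. V = [p*·39.2388 + (1−p*)·18.4391]/1.02 = 27.6492. B = V − Δ·S = -14.7991.
(1,1): S=190.7200. Δ = (V_up−V_dn)/(S_up−S_dn) = (132.6916−39.2388)/(244.1216−150.6688) = 1.0000. V = [p*·132.6916 + (1−p*)·39.2388]/1.02 = 81.4749. B = V − Δ·S = -109.2451.
(0,0): S=149.0000. Δ = (V_up−V_dn)/(S_up−S_dn) = (81.4749−27.6492)/(190.7200−117.7100) = 0.7372. V = [p*·81.4749 + (1−p*)·27.6492]/1.02 = 51.8768. B = V − Δ·S = -57.9715.
Self-financing check: at every node Δ·S+B equals the discounted successor values.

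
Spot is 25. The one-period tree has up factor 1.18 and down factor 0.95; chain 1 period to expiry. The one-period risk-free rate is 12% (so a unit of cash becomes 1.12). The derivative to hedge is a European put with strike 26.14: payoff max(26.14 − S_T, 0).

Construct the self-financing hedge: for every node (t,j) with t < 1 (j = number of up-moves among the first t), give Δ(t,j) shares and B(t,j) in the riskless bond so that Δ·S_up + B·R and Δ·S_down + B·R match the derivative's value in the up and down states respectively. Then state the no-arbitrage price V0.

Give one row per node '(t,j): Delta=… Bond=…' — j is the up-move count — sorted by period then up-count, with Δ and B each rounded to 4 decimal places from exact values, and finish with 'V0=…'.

(0,0): Delta=-0.4157 Bond=10.9480
V0=0.5567

Under the risk-neutral measure, an up-move has probability p* = (R−d)/(u−d) = 0.7391 and values discount at R = 1.12.
Payoff layer (t=1): V(1,0)=2.3900, V(1,1)=0.0000
(0,0): S=25.0000. Δ = (V_up−V_dn)/(S_up−S_dn) = (0.0000−2.3900)/(29.5000−23.7500) = -0.4157. V = [p*·0.0000 + (1−p*)·2.3900]/1.12 = 0.5567. B = V − Δ·S = 10.9480.
The time-0 hedge costs 0.5567, which is the no-arbitrage price.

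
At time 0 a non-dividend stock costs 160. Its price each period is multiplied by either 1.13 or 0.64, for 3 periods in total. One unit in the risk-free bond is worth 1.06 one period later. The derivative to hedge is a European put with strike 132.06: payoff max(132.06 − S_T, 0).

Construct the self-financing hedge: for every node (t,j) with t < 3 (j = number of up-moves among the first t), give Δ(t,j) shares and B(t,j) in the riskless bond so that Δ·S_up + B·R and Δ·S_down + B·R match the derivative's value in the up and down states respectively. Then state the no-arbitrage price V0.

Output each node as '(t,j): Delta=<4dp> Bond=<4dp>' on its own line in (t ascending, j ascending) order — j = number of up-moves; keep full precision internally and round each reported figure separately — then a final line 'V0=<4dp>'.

(0,0): Delta=-0.1760 Bond=31.2742
(1,0): Delta=-1.0000 Bond=117.5329
(1,1): Delta=-0.0982 Bond=19.0870
(2,0): Delta=-1.0000 Bond=124.5849
(2,1): Delta=-1.0000 Bond=124.5849
(2,2): Delta=-0.0130 Bond=2.8401
V0=3.1215

Risk-neutral probability p* = (R−d)/(u−d) = (1.06−0.64)/(1.13−0.64) = 0.8571.
At expiry t=3: V(3,0)=90.1170, V(3,1)=58.0043, V(3,2)=1.3054, V(3,3)=0.0000
Node (2,0) S=65.5360: V=(p*·58.0043+(1−p*)·90.1170)/1.06=59.0489; Δ=(58.0043−90.1170)/(74.0557−41.9430)=-1.0000; B=V−Δ·S=124.5849
Node (2,1) S=115.7120: V=(p*·1.3054+(1−p*)·58.0043)/1.06=8.8729; Δ=(1.3054−58.0043)/(130.7546−74.0557)=-1.0000; B=V−Δ·S=124.5849
Node (2,2) S=204.3040: V=(p*·0.0000+(1−p*)·1.3054)/1.06=0.1759; Δ=(0.0000−1.3054)/(230.8635−130.7546)=-0.0130; B=V−Δ·S=2.8401
Node (1,0) S=102.4000: V=(p*·8.8729+(1−p*)·59.0489)/1.06=15.1329; Δ=(8.8729−59.0489)/(115.7120−65.5360)=-1.0000; B=V−Δ·S=117.5329
Node (1,1) S=180.8000: V=(p*·0.1759+(1−p*)·8.8729)/1.06=1.3381; Δ=(0.1759−8.8729)/(204.3040−115.7120)=-0.0982; B=V−Δ·S=19.0870
Node (0,0) S=160.0000: V=(p*·1.3381+(1−p*)·15.1329)/1.06=3.1215; Δ=(1.3381−15.1329)/(180.8000−102.4000)=-0.1760; B=V−Δ·S=31.2742
Root portfolio cost Δ·160+B reproduces V0=3.1215.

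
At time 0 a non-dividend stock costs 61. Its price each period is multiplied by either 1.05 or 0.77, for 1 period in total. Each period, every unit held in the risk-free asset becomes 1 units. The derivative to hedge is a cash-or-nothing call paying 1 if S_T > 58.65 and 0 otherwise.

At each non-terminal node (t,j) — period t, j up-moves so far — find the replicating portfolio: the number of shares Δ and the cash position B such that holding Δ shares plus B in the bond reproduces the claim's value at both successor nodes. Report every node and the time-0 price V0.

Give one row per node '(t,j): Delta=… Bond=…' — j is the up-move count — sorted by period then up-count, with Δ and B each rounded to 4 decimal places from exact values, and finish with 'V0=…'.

(0,0): Delta=0.0585 Bond=-2.7500
V0=0.8214

No-arbitrage ⇒ martingale measure with p* = (R−d)/(u−d) = 0.8214.
Terminal values V(1,·): V(1,0)=0.0000, V(1,1)=1.0000
  t=0,j=0: stock 61.0000 → up 64.0500 (V=1.0000), down 46.9700 (V=0.0000). Price 0.8214; hedge Δ=0.0585, bond B=-2.7500.
Root portfolio cost Δ·61+B reproduces V0=0.8214.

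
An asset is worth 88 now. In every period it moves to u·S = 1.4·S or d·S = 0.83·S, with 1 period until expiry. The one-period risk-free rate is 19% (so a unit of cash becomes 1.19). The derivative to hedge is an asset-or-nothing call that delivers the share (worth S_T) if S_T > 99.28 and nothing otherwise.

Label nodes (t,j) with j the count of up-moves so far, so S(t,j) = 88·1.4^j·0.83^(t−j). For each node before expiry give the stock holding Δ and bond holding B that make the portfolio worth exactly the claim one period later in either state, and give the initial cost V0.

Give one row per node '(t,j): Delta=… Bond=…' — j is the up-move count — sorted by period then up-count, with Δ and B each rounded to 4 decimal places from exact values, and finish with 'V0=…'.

(0,0): Delta=2.4561 Bond=-150.7534
V0=65.3870

Since d<R<u, set p* = (R−d)/(u−d) = 0.6316; price each node as the discounted p*-expectation of its children.
Terminal payoffs: V(1,0)=0.0000, V(1,1)=123.2000
(0,0): S=88.0000. Δ = (V_up−V_dn)/(S_up−S_dn) = (123.2000−0.0000)/(123.2000−73.0400) = 2.4561. V = [p*·123.2000 + (1−p*)·0.0000]/1.19 = 65.3870. B = V − Δ·S = -150.7534.
Each (Δ,B) replicates both successor values, so the strategy is self-financing and V0 is arbitrage-free.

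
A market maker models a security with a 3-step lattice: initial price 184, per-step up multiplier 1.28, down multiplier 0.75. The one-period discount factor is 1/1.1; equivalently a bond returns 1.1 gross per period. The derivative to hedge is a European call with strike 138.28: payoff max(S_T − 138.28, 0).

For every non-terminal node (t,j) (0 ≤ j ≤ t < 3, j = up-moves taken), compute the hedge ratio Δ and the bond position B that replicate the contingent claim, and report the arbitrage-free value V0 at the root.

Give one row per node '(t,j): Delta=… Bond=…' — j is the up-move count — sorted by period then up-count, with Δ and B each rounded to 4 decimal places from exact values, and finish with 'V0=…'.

(0,0): Delta=0.9243 Bond=-87.1879
(1,0): Delta=0.7208 Bond=-67.8237
(1,1): Delta=0.9857 Bond=-110.3494
(2,0): Delta=0.0000 Bond=0.0000
(2,1): Delta=0.9380 Bond=-112.9750
(2,2): Delta=1.0000 Bond=-125.7091
V0=82.8891

The replicating-portfolio and risk-neutral prices coincide; use p* = (1.1−0.75)/(1.28−0.75) = 0.6604 for the latter.
Terminal values V(3,·): V(3,0)=0.0000, V(3,1)=0.0000, V(3,2)=87.8192, V(3,3)=247.5960
Node (2,0) S=103.5000: V=(p*·0.0000+(1−p*)·0.0000)/1.1=0.0000; Δ=(0.0000−0.0000)/(132.4800−77.6250)=0.0000; B=V−Δ·S=0.0000
Node (2,1) S=176.6400: V=(p*·87.8192+(1−p*)·0.0000)/1.1=52.7216; Δ=(87.8192−0.0000)/(226.0992−132.4800)=0.9380; B=V−Δ·S=-112.9750
Node (2,2) S=301.4656: V=(p*·247.5960+(1−p*)·87.8192)/1.1=175.7565; Δ=(247.5960−87.8192)/(385.8760−226.0992)=1.0000; B=V−Δ·S=-125.7091
Node (1,0) S=138.0000: V=(p*·52.7216+(1−p*)·0.0000)/1.1=31.6511; Δ=(52.7216−0.0000)/(176.6400−103.5000)=0.7208; B=V−Δ·S=-67.8237
Node (1,1) S=235.5200: V=(p*·175.7565+(1−p*)·52.7216)/1.1=121.7919; Δ=(175.7565−52.7216)/(301.4656−176.6400)=0.9857; B=V−Δ·S=-110.3494
Node (0,0) S=184.0000: V=(p*·121.7919+(1−p*)·31.6511)/1.1=82.8891; Δ=(121.7919−31.6511)/(235.5200−138.0000)=0.9243; B=V−Δ·S=-87.1879
Self-financing check: at every node Δ·S+B equals the discounted successor values.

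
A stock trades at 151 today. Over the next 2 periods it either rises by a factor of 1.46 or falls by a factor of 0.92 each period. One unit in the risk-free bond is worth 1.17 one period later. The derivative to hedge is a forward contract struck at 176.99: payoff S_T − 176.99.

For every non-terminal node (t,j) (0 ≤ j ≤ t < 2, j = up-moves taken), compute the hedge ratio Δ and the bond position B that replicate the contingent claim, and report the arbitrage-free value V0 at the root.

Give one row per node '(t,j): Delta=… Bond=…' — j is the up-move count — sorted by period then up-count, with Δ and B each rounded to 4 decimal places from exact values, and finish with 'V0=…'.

The replicating-portfolio and risk-neutral prices coincide; use p* = (1.17−0.92)/(1.46−0.92) = 0.4630 for the latter.
Payoff layer (t=2): V(2,0)=-49.1836, V(2,1)=25.8332, V(2,2)=144.8816
Node (1,0) S=138.9200: V=(p*·25.8332+(1−p*)·-49.1836)/1.17=-12.3535; Δ=(25.8332−-49.1836)/(202.8232−127.8064)=1.0000; B=V−Δ·S=-151.2735
Node (1,1) S=220.4600: V=(p*·144.8816+(1−p*)·25.8332)/1.17=69.1865; Δ=(144.8816−25.8332)/(321.8716−202.8232)=1.0000; B=V−Δ·S=-151.2735
Node (0,0) S=151.0000: V=(p*·69.1865+(1−p*)·-12.3535)/1.17=21.7064; Δ=(69.1865−-12.3535)/(220.4600−138.9200)=1.0000; B=V−Δ·S=-129.2936
Each (Δ,B) replicates both successor values, so the strategy is self-financing and V0 is arbitrage-free.

(0,0): Delta=1.0000 Bond=-129.2936
(1,0): Delta=1.0000 Bond=-151.2735
(1,1): Delta=1.0000 Bond=-151.2735
V0=21.7064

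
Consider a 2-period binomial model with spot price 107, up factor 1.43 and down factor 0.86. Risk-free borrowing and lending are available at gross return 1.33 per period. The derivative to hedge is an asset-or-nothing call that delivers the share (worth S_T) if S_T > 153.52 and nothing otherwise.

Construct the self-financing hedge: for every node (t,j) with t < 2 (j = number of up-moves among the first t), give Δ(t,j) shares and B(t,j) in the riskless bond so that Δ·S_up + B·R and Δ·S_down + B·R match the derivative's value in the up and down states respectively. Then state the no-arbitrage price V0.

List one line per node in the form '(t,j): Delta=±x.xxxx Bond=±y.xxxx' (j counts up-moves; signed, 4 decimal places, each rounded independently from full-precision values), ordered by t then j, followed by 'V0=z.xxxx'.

Risk-neutral probability p* = (R−d)/(u−d) = (1.33−0.86)/(1.43−0.86) = 0.8246.
Payoff layer (t=2): V(2,0)=0.0000, V(2,1)=0.0000, V(2,2)=218.8043
Node (1,0) S=92.0200: V=(p*·0.0000+(1−p*)·0.0000)/1.33=0.0000; Δ=(0.0000−0.0000)/(131.5886−79.1372)=0.0000; B=V−Δ·S=0.0000
Node (1,1) S=153.0100: V=(p*·218.8043+(1−p*)·0.0000)/1.33=135.6523; Δ=(218.8043−0.0000)/(218.8043−131.5886)=2.5088; B=V−Δ·S=-248.2149
Node (0,0) S=107.0000: V=(p*·135.6523+(1−p*)·0.0000)/1.33=84.1005; Δ=(135.6523−0.0000)/(153.0100−92.0200)=2.2242; B=V−Δ·S=-153.8860
Root portfolio cost Δ·107+B reproduces V0=84.1005.

(0,0): Delta=2.2242 Bond=-153.8860
(1,0): Delta=0.0000 Bond=0.0000
(1,1): Delta=2.5088 Bond=-248.2149
V0=84.1005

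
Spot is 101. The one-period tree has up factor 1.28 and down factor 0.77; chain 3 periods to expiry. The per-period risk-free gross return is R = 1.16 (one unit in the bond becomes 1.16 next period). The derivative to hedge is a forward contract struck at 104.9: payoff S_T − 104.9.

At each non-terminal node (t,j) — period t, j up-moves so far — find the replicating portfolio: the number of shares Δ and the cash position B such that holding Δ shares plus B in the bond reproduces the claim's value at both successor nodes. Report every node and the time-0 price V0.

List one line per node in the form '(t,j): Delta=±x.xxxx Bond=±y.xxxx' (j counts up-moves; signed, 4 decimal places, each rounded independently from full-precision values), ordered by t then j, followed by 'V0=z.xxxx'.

Under the risk-neutral measure, an up-move has probability p* = (R−d)/(u−d) = 0.7647 and values discount at R = 1.16.
Payoff layer (t=3): V(3,0)=-58.7902, V(3,1)=-28.2499, V(3,2)=22.5184, V(3,3)=106.9124
(2,0): S=59.8829. Δ = (V_up−V_dn)/(S_up−S_dn) = (-28.2499−-58.7902)/(76.6501−46.1098) = 1.0000. V = [p*·-28.2499 + (1−p*)·-58.7902]/1.16 = -30.5481. B = V − Δ·S = -90.4310.
(2,1): S=99.5456. Δ = (V_up−V_dn)/(S_up−S_dn) = (22.5184−-28.2499)/(127.4184−76.6501) = 1.0000. V = [p*·22.5184 + (1−p*)·-28.2499]/1.16 = 9.1146. B = V − Δ·S = -90.4310.
(2,2): S=165.4784. Δ = (V_up−V_dn)/(S_up−S_dn) = (106.9124−22.5184)/(211.8124−127.4184) = 1.0000. V = [p*·106.9124 + (1−p*)·22.5184]/1.16 = 75.0474. B = V − Δ·S = -90.4310.
(1,0): S=77.7700. Δ = (V_up−V_dn)/(S_up−S_dn) = (9.1146−-30.5481)/(99.5456−59.8829) = 1.0000. V = [p*·9.1146 + (1−p*)·-30.5481]/1.16 = -0.1878. B = V − Δ·S = -77.9578.
(1,1): S=129.2800. Δ = (V_up−V_dn)/(S_up−S_dn) = (75.0474−9.1146)/(165.4784−99.5456) = 1.0000. V = [p*·75.0474 + (1−p*)·9.1146]/1.16 = 51.3222. B = V − Δ·S = -77.9578.
(0,0): S=101.0000. Δ = (V_up−V_dn)/(S_up−S_dn) = (51.3222−-0.1878)/(129.2800−77.7700) = 1.0000. V = [p*·51.3222 + (1−p*)·-0.1878]/1.16 = 33.7950. B = V − Δ·S = -67.2050.
Root portfolio cost Δ·101+B reproduces V0=33.7950.

(0,0): Delta=1.0000 Bond=-67.2050
(1,0): Delta=1.0000 Bond=-77.9578
(1,1): Delta=1.0000 Bond=-77.9578
(2,0): Delta=1.0000 Bond=-90.4310
(2,1): Delta=1.0000 Bond=-90.4310
(2,2): Delta=1.0000 Bond=-90.4310
V0=33.7950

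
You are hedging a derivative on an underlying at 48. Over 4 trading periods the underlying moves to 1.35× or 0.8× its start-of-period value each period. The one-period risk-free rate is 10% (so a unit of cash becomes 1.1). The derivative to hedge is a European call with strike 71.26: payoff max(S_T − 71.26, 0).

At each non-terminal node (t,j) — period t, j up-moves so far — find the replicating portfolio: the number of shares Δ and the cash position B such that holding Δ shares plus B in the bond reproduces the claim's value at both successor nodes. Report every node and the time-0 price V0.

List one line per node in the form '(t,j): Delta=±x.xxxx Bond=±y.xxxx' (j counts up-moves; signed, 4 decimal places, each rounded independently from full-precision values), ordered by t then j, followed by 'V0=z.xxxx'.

(0,0): Delta=0.5681 Bond=-17.2571
(1,0): Delta=0.2703 Bond=-7.5492
(1,1): Delta=0.7151 Bond=-28.5108
(2,0): Delta=0.0000 Bond=0.0000
(2,1): Delta=0.4038 Bond=-15.2241
(2,2): Delta=0.8688 Bond=-44.8100
(3,0): Delta=0.0000 Bond=0.0000
(3,1): Delta=0.0000 Bond=0.0000
(3,2): Delta=0.6032 Bond=-30.7020
(3,3): Delta=1.0000 Bond=-64.7818
V0=10.0101

The replicating-portfolio and risk-neutral prices coincide; use p* = (1.1−0.8)/(1.35−0.8) = 0.5455 for the latter.
At expiry t=4: V(4,0)=0.0000, V(4,1)=0.0000, V(4,2)=0.0000, V(4,3)=23.2184, V(4,4)=88.1723
(3,0): S=24.5760. Δ = (V_up−V_dn)/(S_up−S_dn) = (0.0000−0.0000)/(33.1776−19.6608) = 0.0000. V = [p*·0.0000 + (1−p*)·0.0000]/1.1 = 0.0000. B = V − Δ·S = 0.0000.
(3,1): S=41.4720. Δ = (V_up−V_dn)/(S_up−S_dn) = (0.0000−0.0000)/(55.9872−33.1776) = 0.0000. V = [p*·0.0000 + (1−p*)·0.0000]/1.1 = 0.0000. B = V − Δ·S = 0.0000.
(3,2): S=69.9840. Δ = (V_up−V_dn)/(S_up−S_dn) = (23.2184−0.0000)/(94.4784−55.9872) = 0.6032. V = [p*·23.2184 + (1−p*)·0.0000]/1.1 = 11.5133. B = V − Δ·S = -30.7020.
(3,3): S=118.0980. Δ = (V_up−V_dn)/(S_up−S_dn) = (88.1723−23.2184)/(159.4323−94.4784) = 1.0000. V = [p*·88.1723 + (1−p*)·23.2184]/1.1 = 53.3162. B = V − Δ·S = -64.7818.
(2,0): S=30.7200. Δ = (V_up−V_dn)/(S_up−S_dn) = (0.0000−0.0000)/(41.4720−24.5760) = 0.0000. V = [p*·0.0000 + (1−p*)·0.0000]/1.1 = 0.0000. B = V − Δ·S = 0.0000.
(2,1): S=51.8400. Δ = (V_up−V_dn)/(S_up−S_dn) = (11.5133−0.0000)/(69.9840−41.4720) = 0.4038. V = [p*·11.5133 + (1−p*)·0.0000]/1.1 = 5.7091. B = V − Δ·S = -15.2241.
(2,2): S=87.4800. Δ = (V_up−V_dn)/(S_up−S_dn) = (53.3162−11.5133)/(118.0980−69.9840) = 0.8688. V = [p*·53.3162 + (1−p*)·11.5133]/1.1 = 31.1953. B = V − Δ·S = -44.8100.
(1,0): S=38.4000. Δ = (V_up−V_dn)/(S_up−S_dn) = (5.7091−0.0000)/(51.8400−30.7200) = 0.2703. V = [p*·5.7091 + (1−p*)·0.0000]/1.1 = 2.8309. B = V − Δ·S = -7.5492.
(1,1): S=64.8000. Δ = (V_up−V_dn)/(S_up−S_dn) = (31.1953−5.7091)/(87.4800−51.8400) = 0.7151. V = [p*·31.1953 + (1−p*)·5.7091]/1.1 = 17.8279. B = V − Δ·S = -28.5108.
(0,0): S=48.0000. Δ = (V_up−V_dn)/(S_up−S_dn) = (17.8279−2.8309)/(64.8000−38.4000) = 0.5681. V = [p*·17.8279 + (1−p*)·2.8309]/1.1 = 10.0101. B = V − Δ·S = -17.2571.
Self-financing check: at every node Δ·S+B equals the discounted successor values.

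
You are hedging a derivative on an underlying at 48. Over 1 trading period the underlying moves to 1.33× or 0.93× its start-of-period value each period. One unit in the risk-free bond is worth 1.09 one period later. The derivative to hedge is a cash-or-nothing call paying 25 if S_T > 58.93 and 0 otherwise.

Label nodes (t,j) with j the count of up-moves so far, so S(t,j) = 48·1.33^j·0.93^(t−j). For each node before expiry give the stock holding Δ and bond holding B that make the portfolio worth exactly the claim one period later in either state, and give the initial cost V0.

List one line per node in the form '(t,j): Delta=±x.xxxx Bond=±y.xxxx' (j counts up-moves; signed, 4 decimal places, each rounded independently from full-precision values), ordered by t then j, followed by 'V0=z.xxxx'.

(0,0): Delta=1.3021 Bond=-53.3257
V0=9.1743

Under the risk-neutral measure, an up-move has probability p* = (R−d)/(u−d) = 0.4000 and values discount at R = 1.09.
Payoff layer (t=1): V(1,0)=0.0000, V(1,1)=25.0000
(0,0): S=48.0000. Δ = (V_up−V_dn)/(S_up−S_dn) = (25.0000−0.0000)/(63.8400−44.6400) = 1.3021. V = [p*·25.0000 + (1−p*)·0.0000]/1.09 = 9.1743. B = V − Δ·S = -53.3257.
The time-0 hedge costs 9.1743, which is the no-arbitrage price.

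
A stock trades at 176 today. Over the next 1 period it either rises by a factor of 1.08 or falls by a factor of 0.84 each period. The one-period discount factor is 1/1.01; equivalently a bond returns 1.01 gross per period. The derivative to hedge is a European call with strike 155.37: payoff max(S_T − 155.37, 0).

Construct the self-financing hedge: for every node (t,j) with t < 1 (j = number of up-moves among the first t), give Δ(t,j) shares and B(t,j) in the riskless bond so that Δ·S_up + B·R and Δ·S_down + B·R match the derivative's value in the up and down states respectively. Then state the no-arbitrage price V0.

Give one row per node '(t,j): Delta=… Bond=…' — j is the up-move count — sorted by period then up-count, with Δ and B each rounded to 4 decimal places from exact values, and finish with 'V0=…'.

Since d<R<u, set p* = (R−d)/(u−d) = 0.7083; price each node as the discounted p*-expectation of its children.
Terminal values V(1,·): V(1,0)=0.0000, V(1,1)=34.7100
  t=0,j=0: stock 176.0000 → up 190.0800 (V=34.7100), down 147.8400 (V=0.0000). Price 24.3428; hedge Δ=0.8217, bond B=-120.2822.
The time-0 hedge costs 24.3428, which is the no-arbitrage price.

(0,0): Delta=0.8217 Bond=-120.2822
V0=24.3428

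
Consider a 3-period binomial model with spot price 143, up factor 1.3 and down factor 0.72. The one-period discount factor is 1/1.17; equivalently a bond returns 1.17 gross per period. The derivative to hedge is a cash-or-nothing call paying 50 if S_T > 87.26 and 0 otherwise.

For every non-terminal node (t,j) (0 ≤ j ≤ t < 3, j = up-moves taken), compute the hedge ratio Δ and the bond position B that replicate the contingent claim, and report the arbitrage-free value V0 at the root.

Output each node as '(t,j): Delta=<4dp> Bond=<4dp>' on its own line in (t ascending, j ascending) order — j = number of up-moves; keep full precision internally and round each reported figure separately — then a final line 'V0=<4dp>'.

Risk-neutral probability p* = (R−d)/(u−d) = (1.17−0.72)/(1.3−0.72) = 0.7759.
Terminal values V(3,·): V(3,0)=0.0000, V(3,1)=50.0000, V(3,2)=50.0000, V(3,3)=50.0000
  t=2,j=0: stock 74.1312 → up 96.3706 (V=50.0000), down 53.3745 (V=0.0000). Price 33.1565; hedge Δ=1.1629, bond B=-53.0504.
  t=2,j=1: stock 133.8480 → up 174.0024 (V=50.0000), down 96.3706 (V=50.0000). Price 42.7350; hedge Δ=0.0000, bond B=42.7350.
  t=2,j=2: stock 241.6700 → up 314.1710 (V=50.0000), down 174.0024 (V=50.0000). Price 42.7350; hedge Δ=0.0000, bond B=42.7350.
  t=1,j=0: stock 102.9600 → up 133.8480 (V=42.7350), down 74.1312 (V=33.1565). Price 34.6907; hedge Δ=0.1604, bond B=18.1760.
  t=1,j=1: stock 185.9000 → up 241.6700 (V=42.7350), down 133.8480 (V=42.7350). Price 36.5257; hedge Δ=0.0000, bond B=36.5257.
  t=0,j=0: stock 143.0000 → up 185.9000 (V=36.5257), down 102.9600 (V=34.6907). Price 30.8670; hedge Δ=0.0221, bond B=27.7033.
Each (Δ,B) replicates both successor values, so the strategy is self-financing and V0 is arbitrage-free.

(0,0): Delta=0.0221 Bond=27.7033
(1,0): Delta=0.1604 Bond=18.1760
(1,1): Delta=0.0000 Bond=36.5257
(2,0): Delta=1.1629 Bond=-53.0504
(2,1): Delta=0.0000 Bond=42.7350
(2,2): Delta=0.0000 Bond=42.7350
V0=30.8670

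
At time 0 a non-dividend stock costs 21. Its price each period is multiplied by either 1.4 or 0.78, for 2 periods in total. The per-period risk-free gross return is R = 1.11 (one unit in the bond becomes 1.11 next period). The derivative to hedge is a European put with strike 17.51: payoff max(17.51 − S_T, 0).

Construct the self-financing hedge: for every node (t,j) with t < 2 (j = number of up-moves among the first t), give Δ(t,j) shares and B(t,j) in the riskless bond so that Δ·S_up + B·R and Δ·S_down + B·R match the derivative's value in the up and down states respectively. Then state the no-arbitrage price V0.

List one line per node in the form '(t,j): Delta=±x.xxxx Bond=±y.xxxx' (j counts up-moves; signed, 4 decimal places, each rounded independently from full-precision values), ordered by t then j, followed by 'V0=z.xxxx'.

No-arbitrage ⇒ martingale measure with p* = (R−d)/(u−d) = 0.5323.
Payoff layer (t=2): V(2,0)=4.7336, V(2,1)=0.0000, V(2,2)=0.0000
Node (1,0) S=16.3800: V=(p*·0.0000+(1−p*)·4.7336)/1.11=1.9947; Δ=(0.0000−4.7336)/(22.9320−12.7764)=-0.4661; B=V−Δ·S=9.6295
Node (1,1) S=29.4000: V=(p*·0.0000+(1−p*)·0.0000)/1.11=0.0000; Δ=(0.0000−0.0000)/(41.1600−22.9320)=0.0000; B=V−Δ·S=0.0000
Node (0,0) S=21.0000: V=(p*·0.0000+(1−p*)·1.9947)/1.11=0.8405; Δ=(0.0000−1.9947)/(29.4000−16.3800)=-0.1532; B=V−Δ·S=4.0578
The time-0 hedge costs 0.8405, which is the no-arbitrage price.

(0,0): Delta=-0.1532 Bond=4.0578
(1,0): Delta=-0.4661 Bond=9.6295
(1,1): Delta=0.0000 Bond=0.0000
V0=0.8405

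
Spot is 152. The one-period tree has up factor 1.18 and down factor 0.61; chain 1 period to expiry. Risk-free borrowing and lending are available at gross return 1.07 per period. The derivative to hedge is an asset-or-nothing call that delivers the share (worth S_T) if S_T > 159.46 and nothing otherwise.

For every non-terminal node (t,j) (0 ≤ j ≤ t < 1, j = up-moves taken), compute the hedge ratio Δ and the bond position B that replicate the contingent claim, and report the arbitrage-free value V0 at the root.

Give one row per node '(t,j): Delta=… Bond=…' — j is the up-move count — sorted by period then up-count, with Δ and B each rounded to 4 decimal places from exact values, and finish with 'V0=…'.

Under the risk-neutral measure, an up-move has probability p* = (R−d)/(u−d) = 0.8070 and values discount at R = 1.07.
Terminal values V(1,·): V(1,0)=0.0000, V(1,1)=179.3600
Node (0,0) S=152.0000: V=(p*·179.3600+(1−p*)·0.0000)/1.07=135.2773; Δ=(179.3600−0.0000)/(179.3600−92.7200)=2.0702; B=V−Δ·S=-179.3894
Each (Δ,B) replicates both successor values, so the strategy is self-financing and V0 is arbitrage-free.

(0,0): Delta=2.0702 Bond=-179.3894
V0=135.2773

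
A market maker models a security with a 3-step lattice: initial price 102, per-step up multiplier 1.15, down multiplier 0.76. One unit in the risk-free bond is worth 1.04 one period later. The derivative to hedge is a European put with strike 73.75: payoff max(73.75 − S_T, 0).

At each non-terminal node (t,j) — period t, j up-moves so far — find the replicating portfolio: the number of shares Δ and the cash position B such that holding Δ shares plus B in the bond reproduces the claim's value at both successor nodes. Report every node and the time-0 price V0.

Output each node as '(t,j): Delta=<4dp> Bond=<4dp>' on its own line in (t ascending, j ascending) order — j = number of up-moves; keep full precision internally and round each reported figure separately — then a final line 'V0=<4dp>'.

(0,0): Delta=-0.0989 Bond=11.5831
(1,0): Delta=-0.3431 Bond=30.9710
(1,1): Delta=-0.0356 Bond=4.6118
(2,0): Delta=-1.0000 Bond=70.9135
(2,1): Delta=-0.1725 Bond=17.0048
(2,2): Delta=0.0000 Bond=0.0000
V0=1.4915

Since d<R<u, set p* = (R−d)/(u−d) = 0.7179; price each node as the discounted p*-expectation of its children.
Terminal payoffs: V(3,0)=28.9744, V(3,1)=5.9975, V(3,2)=0.0000, V(3,3)=0.0000
(2,0): S=58.9152. Δ = (V_up−V_dn)/(S_up−S_dn) = (5.9975−28.9744)/(67.7525−44.7756) = -1.0000. V = [p*·5.9975 + (1−p*)·28.9744]/1.04 = 11.9983. B = V − Δ·S = 70.9135.
(2,1): S=89.1480. Δ = (V_up−V_dn)/(S_up−S_dn) = (0.0000−5.9975)/(102.5202−67.7525) = -0.1725. V = [p*·0.0000 + (1−p*)·5.9975]/1.04 = 1.6265. B = V − Δ·S = 17.0048.
(2,2): S=134.8950. Δ = (V_up−V_dn)/(S_up−S_dn) = (0.0000−0.0000)/(155.1292−102.5202) = 0.0000. V = [p*·0.0000 + (1−p*)·0.0000]/1.04 = 0.0000. B = V − Δ·S = 0.0000.
(1,0): S=77.5200. Δ = (V_up−V_dn)/(S_up−S_dn) = (1.6265−11.9983)/(89.1480−58.9152) = -0.3431. V = [p*·1.6265 + (1−p*)·11.9983]/1.04 = 4.3768. B = V − Δ·S = 30.9710.
(1,1): S=117.3000. Δ = (V_up−V_dn)/(S_up−S_dn) = (0.0000−1.6265)/(134.8950−89.1480) = -0.0356. V = [p*·0.0000 + (1−p*)·1.6265]/1.04 = 0.4411. B = V − Δ·S = 4.6118.
(0,0): S=102.0000. Δ = (V_up−V_dn)/(S_up−S_dn) = (0.4411−4.3768)/(117.3000−77.5200) = -0.0989. V = [p*·0.4411 + (1−p*)·4.3768]/1.04 = 1.4915. B = V − Δ·S = 11.5831.
The time-0 hedge costs 1.4915, which is the no-arbitrage price.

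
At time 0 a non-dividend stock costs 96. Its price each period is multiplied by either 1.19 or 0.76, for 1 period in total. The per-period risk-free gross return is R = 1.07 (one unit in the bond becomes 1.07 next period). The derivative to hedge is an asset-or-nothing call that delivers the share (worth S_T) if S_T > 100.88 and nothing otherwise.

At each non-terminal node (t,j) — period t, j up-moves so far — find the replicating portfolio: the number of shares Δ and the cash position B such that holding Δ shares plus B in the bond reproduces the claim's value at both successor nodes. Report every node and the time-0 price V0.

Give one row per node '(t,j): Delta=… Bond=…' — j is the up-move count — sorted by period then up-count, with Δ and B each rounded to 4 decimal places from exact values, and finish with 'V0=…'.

Risk-neutral probability p* = (R−d)/(u−d) = (1.07−0.76)/(1.19−0.76) = 0.7209.
Payoff layer (t=1): V(1,0)=0.0000, V(1,1)=114.2400
(0,0): S=96.0000. Δ = (V_up−V_dn)/(S_up−S_dn) = (114.2400−0.0000)/(114.2400−72.9600) = 2.7674. V = [p*·114.2400 + (1−p*)·0.0000]/1.07 = 76.9711. B = V − Δ·S = -188.7033.
Root portfolio cost Δ·96+B reproduces V0=76.9711.

(0,0): Delta=2.7674 Bond=-188.7033
V0=76.9711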